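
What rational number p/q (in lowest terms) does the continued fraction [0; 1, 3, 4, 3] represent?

42/55

Start with 3.
4 + 1/(3/1) = 4 + 1/3 = 13/3
3 + 1/(13/3) = 3 + 3/13 = 42/13
1 + 1/(42/13) = 1 + 13/42 = 55/42
0 + 1/(55/42) = 0 + 42/55 = 42/55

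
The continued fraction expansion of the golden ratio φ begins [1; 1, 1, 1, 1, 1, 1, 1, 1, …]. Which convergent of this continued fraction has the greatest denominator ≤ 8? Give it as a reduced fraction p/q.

13/8

List convergents until the denominator exceeds the bound:
a_0 = 1: 1/1  (≤ bound)
a_1 = 1: 2/1  (≤ bound)
a_2 = 1: 3/2  (≤ bound)
a_3 = 1: 5/3  (≤ bound)
a_4 = 1: 8/5  (≤ bound)
a_5 = 1: 13/8  (≤ bound)
a_6 = 1: 21/13  (> 8, stop)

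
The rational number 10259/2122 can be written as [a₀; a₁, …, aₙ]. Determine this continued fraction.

[4; 1, 5, 21, 1, 15]

Apply division with remainder until the remainder is 0:
10259 = 4·2122 + 1771, so a_0 = 4
2122 = 1·1771 + 351, so a_1 = 1
1771 = 5·351 + 16, so a_2 = 5
351 = 21·16 + 15, so a_3 = 21
16 = 1·15 + 1, so a_4 = 1
15 = 15·1 + 0, so a_5 = 15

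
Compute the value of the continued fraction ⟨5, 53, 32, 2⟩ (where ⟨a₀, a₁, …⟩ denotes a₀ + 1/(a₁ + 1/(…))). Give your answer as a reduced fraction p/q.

17300/3447

Compute successive convergents:
a_0 = 5: 5/1
a_1 = 53: 266/53
a_2 = 32: 8517/1697
a_3 = 2: 17300/3447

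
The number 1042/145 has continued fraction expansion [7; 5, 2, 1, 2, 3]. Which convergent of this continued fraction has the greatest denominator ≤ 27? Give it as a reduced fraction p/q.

a_0 = 7: 7/1  (≤ bound)
a_1 = 5: 36/5  (≤ bound)
a_2 = 2: 79/11  (≤ bound)
a_3 = 1: 115/16  (≤ bound)
a_4 = 2: 309/43  (> 27, stop)

115/16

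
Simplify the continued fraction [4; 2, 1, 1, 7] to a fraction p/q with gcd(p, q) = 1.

167/38

Collapse the nested fraction from the inside out:
Start with 7.
1 + 1/(7/1) = 1 + 1/7 = 8/7
1 + 1/(8/7) = 1 + 7/8 = 15/8
2 + 1/(15/8) = 2 + 8/15 = 38/15
4 + 1/(38/15) = 4 + 15/38 = 167/38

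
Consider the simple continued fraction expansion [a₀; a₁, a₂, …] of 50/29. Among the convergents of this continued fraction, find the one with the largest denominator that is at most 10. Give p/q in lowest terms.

List convergents until the denominator exceeds the bound:
a_0 = 1: 1/1  (≤ bound)
a_1 = 1: 2/1  (≤ bound)
a_2 = 2: 5/3  (≤ bound)
a_3 = 1: 7/4  (≤ bound)
a_4 = 1: 12/7  (≤ bound)
a_5 = 1: 19/11  (> 10, stop)

12/7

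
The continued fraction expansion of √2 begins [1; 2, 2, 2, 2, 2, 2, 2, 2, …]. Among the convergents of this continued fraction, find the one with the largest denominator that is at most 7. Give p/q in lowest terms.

7/5

List convergents until the denominator exceeds the bound:
a_0 = 1: 1/1  (≤ bound)
a_1 = 2: 3/2  (≤ bound)
a_2 = 2: 7/5  (≤ bound)
a_3 = 2: 17/12  (> 7, stop)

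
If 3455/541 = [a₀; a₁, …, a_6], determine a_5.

Run the Euclidean algorithm, recording each quotient:
3455 ÷ 541 → quotient 6, remainder 209
541 ÷ 209 → quotient 2, remainder 123
209 ÷ 123 → quotient 1, remainder 86
123 ÷ 86 → quotient 1, remainder 37
86 ÷ 37 → quotient 2, remainder 12
37 ÷ 12 → quotient 3, remainder 1

3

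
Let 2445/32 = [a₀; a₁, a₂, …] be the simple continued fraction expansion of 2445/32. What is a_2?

2

Repeatedly divide and take the remainder:
2445 = 76·32 + 13, so a_0 = 76
32 = 2·13 + 6, so a_1 = 2
13 = 2·6 + 1, so a_2 = 2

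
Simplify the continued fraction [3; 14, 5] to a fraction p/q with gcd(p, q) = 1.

218/71

Compute successive convergents:
a_0 = 3: 3/1
a_1 = 14: 43/14
a_2 = 5: 218/71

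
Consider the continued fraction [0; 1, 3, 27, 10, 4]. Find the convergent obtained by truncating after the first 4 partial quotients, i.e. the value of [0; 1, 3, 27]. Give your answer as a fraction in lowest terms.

82/109

Build up convergents one term at a time:
a_0 = 0: 0/1
a_1 = 1: 1/1
a_2 = 3: 3/4
a_3 = 27: 82/109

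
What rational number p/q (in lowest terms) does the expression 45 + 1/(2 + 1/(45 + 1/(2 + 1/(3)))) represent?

Start with 3.
2 + 1/(3/1) = 2 + 1/3 = 7/3
45 + 1/(7/3) = 45 + 3/7 = 318/7
2 + 1/(318/7) = 2 + 7/318 = 643/318
45 + 1/(643/318) = 45 + 318/643 = 29253/643

29253/643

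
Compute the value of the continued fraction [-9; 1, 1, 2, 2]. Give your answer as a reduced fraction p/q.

Start with 2.
2 + 1/(2/1) = 2 + 1/2 = 5/2
1 + 1/(5/2) = 1 + 2/5 = 7/5
1 + 1/(7/5) = 1 + 5/7 = 12/7
-9 + 1/(12/7) = -9 + 7/12 = -101/12

-101/12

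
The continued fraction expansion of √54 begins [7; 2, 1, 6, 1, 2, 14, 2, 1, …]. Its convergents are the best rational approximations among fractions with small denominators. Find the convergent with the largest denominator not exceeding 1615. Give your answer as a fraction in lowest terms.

List convergents until the denominator exceeds the bound:
a_0 = 7: 7/1  (≤ bound)
a_1 = 2: 15/2  (≤ bound)
a_2 = 1: 22/3  (≤ bound)
a_3 = 6: 147/20  (≤ bound)
a_4 = 1: 169/23  (≤ bound)
a_5 = 2: 485/66  (≤ bound)
a_6 = 14: 6959/947  (≤ bound)
a_7 = 2: 14403/1960  (> 1615, stop)

6959/947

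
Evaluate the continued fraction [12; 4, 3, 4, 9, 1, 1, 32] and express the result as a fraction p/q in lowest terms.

Collapse the nested fraction from the inside out:
Start with 32.
1 + 1/(32/1) = 1 + 1/32 = 33/32
1 + 1/(33/32) = 1 + 32/33 = 65/33
9 + 1/(65/33) = 9 + 33/65 = 618/65
4 + 1/(618/65) = 4 + 65/618 = 2537/618
3 + 1/(2537/618) = 3 + 618/2537 = 8229/2537
4 + 1/(8229/2537) = 4 + 2537/8229 = 35453/8229
12 + 1/(35453/8229) = 12 + 8229/35453 = 433665/35453

433665/35453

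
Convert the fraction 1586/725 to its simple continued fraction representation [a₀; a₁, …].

⌊1586/725⌋ = 2, remainder 136
⌊725/136⌋ = 5, remainder 45
⌊136/45⌋ = 3, remainder 1
⌊45/1⌋ = 45, remainder 0

[2; 5, 3, 45]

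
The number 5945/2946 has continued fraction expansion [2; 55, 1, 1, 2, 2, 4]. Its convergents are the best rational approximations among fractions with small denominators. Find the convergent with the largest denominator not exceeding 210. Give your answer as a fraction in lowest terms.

List convergents until the denominator exceeds the bound:
a_0 = 2: 2/1  (≤ bound)
a_1 = 55: 111/55  (≤ bound)
a_2 = 1: 113/56  (≤ bound)
a_3 = 1: 224/111  (≤ bound)
a_4 = 2: 561/278  (> 210, stop)

224/111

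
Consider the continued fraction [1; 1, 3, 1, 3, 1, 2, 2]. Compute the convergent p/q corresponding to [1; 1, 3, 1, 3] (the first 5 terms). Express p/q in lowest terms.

34/19

Compute successive convergents:
a_0 = 1: 1/1
a_1 = 1: 2/1
a_2 = 3: 7/4
a_3 = 1: 9/5
a_4 = 3: 34/19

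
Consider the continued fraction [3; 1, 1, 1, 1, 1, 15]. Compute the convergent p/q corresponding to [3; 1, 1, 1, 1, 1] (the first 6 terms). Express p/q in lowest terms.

a_0 = 3: 3/1
a_1 = 1: 4/1
a_2 = 1: 7/2
a_3 = 1: 11/3
a_4 = 1: 18/5
a_5 = 1: 29/8

29/8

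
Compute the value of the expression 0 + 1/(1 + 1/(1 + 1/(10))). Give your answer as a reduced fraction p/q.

a_0 = 0: 0/1
a_1 = 1: 1/1
a_2 = 1: 1/2
a_3 = 10: 11/21

11/21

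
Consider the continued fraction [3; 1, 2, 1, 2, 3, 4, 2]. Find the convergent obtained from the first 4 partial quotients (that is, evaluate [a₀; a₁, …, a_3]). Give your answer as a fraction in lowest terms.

15/4

Start with 1.
2 + 1/(1/1) = 2 + 1/1 = 3/1
1 + 1/(3/1) = 1 + 1/3 = 4/3
3 + 1/(4/3) = 3 + 3/4 = 15/4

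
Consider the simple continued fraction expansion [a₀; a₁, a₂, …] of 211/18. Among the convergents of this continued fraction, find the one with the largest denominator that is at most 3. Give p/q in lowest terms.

List convergents until the denominator exceeds the bound:
a_0 = 11: 11/1  (≤ bound)
a_1 = 1: 12/1  (≤ bound)
a_2 = 2: 35/3  (≤ bound)
a_3 = 1: 47/4  (> 3, stop)

35/3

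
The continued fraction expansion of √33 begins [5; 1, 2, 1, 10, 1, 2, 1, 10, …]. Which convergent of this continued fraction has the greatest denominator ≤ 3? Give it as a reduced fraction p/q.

17/3

List convergents until the denominator exceeds the bound:
a_0 = 5: 5/1  (≤ bound)
a_1 = 1: 6/1  (≤ bound)
a_2 = 2: 17/3  (≤ bound)
a_3 = 1: 23/4  (> 3, stop)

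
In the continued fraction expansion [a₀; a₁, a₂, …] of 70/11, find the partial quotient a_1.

2

Apply division with remainder until the remainder is 0:
70 = 6·11 + 4, so a_0 = 6
11 = 2·4 + 3, so a_1 = 2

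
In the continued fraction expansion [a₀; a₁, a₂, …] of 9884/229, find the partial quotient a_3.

9884 ÷ 229 → quotient 43, remainder 37
229 ÷ 37 → quotient 6, remainder 7
37 ÷ 7 → quotient 5, remainder 2
7 ÷ 2 → quotient 3, remainder 1

3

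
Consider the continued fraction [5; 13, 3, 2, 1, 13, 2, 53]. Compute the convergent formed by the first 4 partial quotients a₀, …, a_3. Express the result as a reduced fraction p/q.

472/93

Start with 2.
3 + 1/(2/1) = 3 + 1/2 = 7/2
13 + 1/(7/2) = 13 + 2/7 = 93/7
5 + 1/(93/7) = 5 + 7/93 = 472/93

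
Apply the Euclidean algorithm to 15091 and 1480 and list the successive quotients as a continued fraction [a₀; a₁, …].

[10; 5, 11, 1, 1, 1, 3, 2]

Run the Euclidean algorithm, recording each quotient:
15091 = 10·1480 + 291, so a_0 = 10
1480 = 5·291 + 25, so a_1 = 5
291 = 11·25 + 16, so a_2 = 11
25 = 1·16 + 9, so a_3 = 1
16 = 1·9 + 7, so a_4 = 1
9 = 1·7 + 2, so a_5 = 1
7 = 3·2 + 1, so a_6 = 3
2 = 2·1 + 0, so a_7 = 2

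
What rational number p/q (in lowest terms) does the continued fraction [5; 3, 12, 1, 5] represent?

1262/237

Start with 5.
1 + 1/(5/1) = 1 + 1/5 = 6/5
12 + 1/(6/5) = 12 + 5/6 = 77/6
3 + 1/(77/6) = 3 + 6/77 = 237/77
5 + 1/(237/77) = 5 + 77/237 = 1262/237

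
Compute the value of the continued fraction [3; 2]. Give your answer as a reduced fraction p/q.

7/2

a_0 = 3: 3/1
a_1 = 2: 7/2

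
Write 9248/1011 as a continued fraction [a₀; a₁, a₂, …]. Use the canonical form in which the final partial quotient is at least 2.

[9; 6, 1, 3, 1, 1, 1, 10]

9248 = 9·1011 + 149, so a_0 = 9
1011 = 6·149 + 117, so a_1 = 6
149 = 1·117 + 32, so a_2 = 1
117 = 3·32 + 21, so a_3 = 3
32 = 1·21 + 11, so a_4 = 1
21 = 1·11 + 10, so a_5 = 1
11 = 1·10 + 1, so a_6 = 1
10 = 10·1 + 0, so a_7 = 10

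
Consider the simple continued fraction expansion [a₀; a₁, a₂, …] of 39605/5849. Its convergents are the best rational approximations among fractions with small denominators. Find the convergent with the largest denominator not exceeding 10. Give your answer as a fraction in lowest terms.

a_0 = 6: 6/1  (≤ bound)
a_1 = 1: 7/1  (≤ bound)
a_2 = 3: 27/4  (≤ bound)
a_3 = 2: 61/9  (≤ bound)
a_4 = 1: 88/13  (> 10, stop)

61/9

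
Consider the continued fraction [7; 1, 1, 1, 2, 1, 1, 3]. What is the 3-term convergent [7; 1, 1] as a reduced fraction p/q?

15/2

Compute successive convergents:
a_0 = 7: 7/1
a_1 = 1: 8/1
a_2 = 1: 15/2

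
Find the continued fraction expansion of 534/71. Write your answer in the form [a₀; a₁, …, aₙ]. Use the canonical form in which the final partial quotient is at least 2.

[7; 1, 1, 11, 3]

Apply division with remainder until the remainder is 0:
534 = 7·71 + 37, so a_0 = 7
71 = 1·37 + 34, so a_1 = 1
37 = 1·34 + 3, so a_2 = 1
34 = 11·3 + 1, so a_3 = 11
3 = 3·1 + 0, so a_4 = 3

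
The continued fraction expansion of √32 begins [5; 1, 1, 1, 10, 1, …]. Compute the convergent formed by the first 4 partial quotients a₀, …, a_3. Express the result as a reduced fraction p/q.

Use the convergent recurrence hₖ = aₖ·hₖ₋₁ + hₖ₋₂ (and likewise for the denominators kₖ):
a_0 = 5: 5/1
a_1 = 1: 6/1
a_2 = 1: 11/2
a_3 = 1: 17/3

17/3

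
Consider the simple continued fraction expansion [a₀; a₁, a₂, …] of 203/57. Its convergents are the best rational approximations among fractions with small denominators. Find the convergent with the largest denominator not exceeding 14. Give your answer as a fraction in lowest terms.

32/9

a_0 = 3: 3/1  (≤ bound)
a_1 = 1: 4/1  (≤ bound)
a_2 = 1: 7/2  (≤ bound)
a_3 = 3: 25/7  (≤ bound)
a_4 = 1: 32/9  (≤ bound)
a_5 = 1: 57/16  (> 14, stop)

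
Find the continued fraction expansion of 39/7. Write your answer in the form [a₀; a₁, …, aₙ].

[5; 1, 1, 3]

⌊39/7⌋ = 5, remainder 4
⌊7/4⌋ = 1, remainder 3
⌊4/3⌋ = 1, remainder 1
⌊3/1⌋ = 3, remainder 0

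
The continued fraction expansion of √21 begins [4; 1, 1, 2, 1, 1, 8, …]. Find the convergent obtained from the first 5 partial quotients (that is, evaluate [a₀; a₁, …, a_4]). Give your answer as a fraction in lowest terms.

32/7

Use the convergent recurrence hₖ = aₖ·hₖ₋₁ + hₖ₋₂ (and likewise for the denominators kₖ):
a_0 = 4: 4/1
a_1 = 1: 5/1
a_2 = 1: 9/2
a_3 = 2: 23/5
a_4 = 1: 32/7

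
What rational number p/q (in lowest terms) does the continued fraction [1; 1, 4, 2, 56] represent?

Build up convergents one term at a time:
a_0 = 1: 1/1
a_1 = 1: 2/1
a_2 = 4: 9/5
a_3 = 2: 20/11
a_4 = 56: 1129/621

1129/621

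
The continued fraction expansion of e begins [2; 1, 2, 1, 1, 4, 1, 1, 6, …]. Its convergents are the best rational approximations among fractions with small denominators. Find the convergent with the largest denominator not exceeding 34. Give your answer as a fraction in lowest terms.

87/32

a_0 = 2: 2/1  (≤ bound)
a_1 = 1: 3/1  (≤ bound)
a_2 = 2: 8/3  (≤ bound)
a_3 = 1: 11/4  (≤ bound)
a_4 = 1: 19/7  (≤ bound)
a_5 = 4: 87/32  (≤ bound)
a_6 = 1: 106/39  (> 34, stop)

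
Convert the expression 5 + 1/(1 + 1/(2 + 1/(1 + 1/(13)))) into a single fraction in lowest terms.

Start with 13.
1 + 1/(13/1) = 1 + 1/13 = 14/13
2 + 1/(14/13) = 2 + 13/14 = 41/14
1 + 1/(41/14) = 1 + 14/41 = 55/41
5 + 1/(55/41) = 5 + 41/55 = 316/55

316/55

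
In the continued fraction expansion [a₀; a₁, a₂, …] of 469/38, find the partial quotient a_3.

12

469 = 12·38 + 13, so a_0 = 12
38 = 2·13 + 12, so a_1 = 2
13 = 1·12 + 1, so a_2 = 1
12 = 12·1 + 0, so a_3 = 12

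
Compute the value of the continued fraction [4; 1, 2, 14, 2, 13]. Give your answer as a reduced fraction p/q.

5609/1200

Compute successive convergents:
a_0 = 4: 4/1
a_1 = 1: 5/1
a_2 = 2: 14/3
a_3 = 14: 201/43
a_4 = 2: 416/89
a_5 = 13: 5609/1200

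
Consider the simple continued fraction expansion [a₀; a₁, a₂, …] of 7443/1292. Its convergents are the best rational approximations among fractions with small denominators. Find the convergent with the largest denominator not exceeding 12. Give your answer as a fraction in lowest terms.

List convergents until the denominator exceeds the bound:
a_0 = 5: 5/1  (≤ bound)
a_1 = 1: 6/1  (≤ bound)
a_2 = 3: 23/4  (≤ bound)
a_3 = 5: 121/21  (> 12, stop)

23/4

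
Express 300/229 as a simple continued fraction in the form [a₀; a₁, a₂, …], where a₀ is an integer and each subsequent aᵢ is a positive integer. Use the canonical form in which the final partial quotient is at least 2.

[1; 3, 4, 2, 3, 2]

300 = 1·229 + 71, so a_0 = 1
229 = 3·71 + 16, so a_1 = 3
71 = 4·16 + 7, so a_2 = 4
16 = 2·7 + 2, so a_3 = 2
7 = 3·2 + 1, so a_4 = 3
2 = 2·1 + 0, so a_5 = 2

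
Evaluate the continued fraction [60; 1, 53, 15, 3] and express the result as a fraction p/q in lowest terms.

Start with 3.
15 + 1/(3/1) = 15 + 1/3 = 46/3
53 + 1/(46/3) = 53 + 3/46 = 2441/46
1 + 1/(2441/46) = 1 + 46/2441 = 2487/2441
60 + 1/(2487/2441) = 60 + 2441/2487 = 151661/2487

151661/2487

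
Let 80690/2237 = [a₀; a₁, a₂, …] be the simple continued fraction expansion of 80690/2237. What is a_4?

8

Repeatedly divide and take the remainder:
⌊80690/2237⌋ = 36, remainder 158
⌊2237/158⌋ = 14, remainder 25
⌊158/25⌋ = 6, remainder 8
⌊25/8⌋ = 3, remainder 1
⌊8/1⌋ = 8, remainder 0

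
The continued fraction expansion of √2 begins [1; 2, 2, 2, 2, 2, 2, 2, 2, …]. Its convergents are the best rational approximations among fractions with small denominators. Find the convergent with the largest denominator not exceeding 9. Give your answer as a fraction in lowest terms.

List convergents until the denominator exceeds the bound:
a_0 = 1: 1/1  (≤ bound)
a_1 = 2: 3/2  (≤ bound)
a_2 = 2: 7/5  (≤ bound)
a_3 = 2: 17/12  (> 9, stop)

7/5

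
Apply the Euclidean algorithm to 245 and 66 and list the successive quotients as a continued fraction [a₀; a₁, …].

[3; 1, 2, 2, 9]

245 ÷ 66 → quotient 3, remainder 47
66 ÷ 47 → quotient 1, remainder 19
47 ÷ 19 → quotient 2, remainder 9
19 ÷ 9 → quotient 2, remainder 1
9 ÷ 1 → quotient 9, remainder 0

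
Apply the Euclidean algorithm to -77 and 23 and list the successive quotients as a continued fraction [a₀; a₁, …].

[-4; 1, 1, 1, 7]

Apply division with remainder until the remainder is 0:
-77 ÷ 23 → quotient -4, remainder 15
23 ÷ 15 → quotient 1, remainder 8
15 ÷ 8 → quotient 1, remainder 7
8 ÷ 7 → quotient 1, remainder 1
7 ÷ 1 → quotient 7, remainder 0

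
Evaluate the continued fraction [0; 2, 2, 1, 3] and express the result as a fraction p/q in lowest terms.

Start with 3.
1 + 1/(3/1) = 1 + 1/3 = 4/3
2 + 1/(4/3) = 2 + 3/4 = 11/4
2 + 1/(11/4) = 2 + 4/11 = 26/11
0 + 1/(26/11) = 0 + 11/26 = 11/26

11/26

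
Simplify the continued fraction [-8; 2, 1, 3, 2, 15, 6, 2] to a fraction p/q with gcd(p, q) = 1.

Start with 2.
6 + 1/(2/1) = 6 + 1/2 = 13/2
15 + 1/(13/2) = 15 + 2/13 = 197/13
2 + 1/(197/13) = 2 + 13/197 = 407/197
3 + 1/(407/197) = 3 + 197/407 = 1418/407
1 + 1/(1418/407) = 1 + 407/1418 = 1825/1418
2 + 1/(1825/1418) = 2 + 1418/1825 = 5068/1825
-8 + 1/(5068/1825) = -8 + 1825/5068 = -38719/5068

-38719/5068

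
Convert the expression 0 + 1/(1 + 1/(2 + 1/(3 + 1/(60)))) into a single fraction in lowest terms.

422/603

a_0 = 0: 0/1
a_1 = 1: 1/1
a_2 = 2: 2/3
a_3 = 3: 7/10
a_4 = 60: 422/603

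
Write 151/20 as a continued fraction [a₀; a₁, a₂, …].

151 = 7·20 + 11, so a_0 = 7
20 = 1·11 + 9, so a_1 = 1
11 = 1·9 + 2, so a_2 = 1
9 = 4·2 + 1, so a_3 = 4
2 = 2·1 + 0, so a_4 = 2

[7; 1, 1, 4, 2]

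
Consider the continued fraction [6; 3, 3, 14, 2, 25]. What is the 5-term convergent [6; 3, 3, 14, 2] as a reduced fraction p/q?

a_0 = 6: 6/1
a_1 = 3: 19/3
a_2 = 3: 63/10
a_3 = 14: 901/143
a_4 = 2: 1865/296

1865/296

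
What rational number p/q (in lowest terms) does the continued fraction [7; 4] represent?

Collapse the nested fraction from the inside out:
Start with 4.
7 + 1/(4/1) = 7 + 1/4 = 29/4

29/4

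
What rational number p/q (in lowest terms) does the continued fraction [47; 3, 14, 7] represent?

Starting at the tail and folding back:
Start with 7.
14 + 1/(7/1) = 14 + 1/7 = 99/7
3 + 1/(99/7) = 3 + 7/99 = 304/99
47 + 1/(304/99) = 47 + 99/304 = 14387/304

14387/304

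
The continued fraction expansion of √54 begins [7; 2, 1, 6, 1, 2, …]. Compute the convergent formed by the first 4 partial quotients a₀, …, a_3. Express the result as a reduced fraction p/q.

147/20

a_0 = 7: 7/1
a_1 = 2: 15/2
a_2 = 1: 22/3
a_3 = 6: 147/20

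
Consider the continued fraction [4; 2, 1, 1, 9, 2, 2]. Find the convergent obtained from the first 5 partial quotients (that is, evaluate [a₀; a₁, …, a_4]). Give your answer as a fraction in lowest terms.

211/48

Start with 9.
1 + 1/(9/1) = 1 + 1/9 = 10/9
1 + 1/(10/9) = 1 + 9/10 = 19/10
2 + 1/(19/10) = 2 + 10/19 = 48/19
4 + 1/(48/19) = 4 + 19/48 = 211/48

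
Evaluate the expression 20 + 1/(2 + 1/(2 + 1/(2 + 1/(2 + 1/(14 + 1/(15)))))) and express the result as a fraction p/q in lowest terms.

Start with 15.
14 + 1/(15/1) = 14 + 1/15 = 211/15
2 + 1/(211/15) = 2 + 15/211 = 437/211
2 + 1/(437/211) = 2 + 211/437 = 1085/437
2 + 1/(1085/437) = 2 + 437/1085 = 2607/1085
2 + 1/(2607/1085) = 2 + 1085/2607 = 6299/2607
20 + 1/(6299/2607) = 20 + 2607/6299 = 128587/6299

128587/6299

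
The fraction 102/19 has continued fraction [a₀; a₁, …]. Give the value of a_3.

⌊102/19⌋ = 5, remainder 7
⌊19/7⌋ = 2, remainder 5
⌊7/5⌋ = 1, remainder 2
⌊5/2⌋ = 2, remainder 1

2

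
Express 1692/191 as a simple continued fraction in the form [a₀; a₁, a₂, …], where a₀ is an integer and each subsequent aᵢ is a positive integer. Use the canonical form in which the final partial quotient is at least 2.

⌊1692/191⌋ = 8, remainder 164
⌊191/164⌋ = 1, remainder 27
⌊164/27⌋ = 6, remainder 2
⌊27/2⌋ = 13, remainder 1
⌊2/1⌋ = 2, remainder 0

[8; 1, 6, 13, 2]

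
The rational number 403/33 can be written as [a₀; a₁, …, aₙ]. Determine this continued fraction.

403 = 12·33 + 7, so a_0 = 12
33 = 4·7 + 5, so a_1 = 4
7 = 1·5 + 2, so a_2 = 1
5 = 2·2 + 1, so a_3 = 2
2 = 2·1 + 0, so a_4 = 2

[12; 4, 1, 2, 2]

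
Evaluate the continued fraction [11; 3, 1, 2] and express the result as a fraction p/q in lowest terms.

124/11

Start with 2.
1 + 1/(2/1) = 1 + 1/2 = 3/2
3 + 1/(3/2) = 3 + 2/3 = 11/3
11 + 1/(11/3) = 11 + 3/11 = 124/11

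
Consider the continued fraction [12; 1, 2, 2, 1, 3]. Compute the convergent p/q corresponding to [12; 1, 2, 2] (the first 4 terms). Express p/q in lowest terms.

Compute successive convergents:
a_0 = 12: 12/1
a_1 = 1: 13/1
a_2 = 2: 38/3
a_3 = 2: 89/7

89/7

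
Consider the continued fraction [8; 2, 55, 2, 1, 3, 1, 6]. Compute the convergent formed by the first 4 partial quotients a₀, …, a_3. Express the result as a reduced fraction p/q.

a_0 = 8: 8/1
a_1 = 2: 17/2
a_2 = 55: 943/111
a_3 = 2: 1903/224

1903/224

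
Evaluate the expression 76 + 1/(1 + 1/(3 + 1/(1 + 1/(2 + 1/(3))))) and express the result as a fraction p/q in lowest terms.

3609/47

Build up convergents one term at a time:
a_0 = 76: 76/1
a_1 = 1: 77/1
a_2 = 3: 307/4
a_3 = 1: 384/5
a_4 = 2: 1075/14
a_5 = 3: 3609/47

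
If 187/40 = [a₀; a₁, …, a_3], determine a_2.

2

⌊187/40⌋ = 4, remainder 27
⌊40/27⌋ = 1, remainder 13
⌊27/13⌋ = 2, remainder 1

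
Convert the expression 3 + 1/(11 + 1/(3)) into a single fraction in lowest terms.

105/34

Build up convergents one term at a time:
a_0 = 3: 3/1
a_1 = 11: 34/11
a_2 = 3: 105/34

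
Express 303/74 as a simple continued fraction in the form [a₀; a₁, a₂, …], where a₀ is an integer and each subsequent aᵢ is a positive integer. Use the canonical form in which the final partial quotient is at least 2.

Apply division with remainder until the remainder is 0:
303 = 4·74 + 7, so a_0 = 4
74 = 10·7 + 4, so a_1 = 10
7 = 1·4 + 3, so a_2 = 1
4 = 1·3 + 1, so a_3 = 1
3 = 3·1 + 0, so a_4 = 3

[4; 10, 1, 1, 3]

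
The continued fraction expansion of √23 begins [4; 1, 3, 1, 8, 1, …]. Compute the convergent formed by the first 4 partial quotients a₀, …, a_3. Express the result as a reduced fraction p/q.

24/5

Start with 1.
3 + 1/(1/1) = 3 + 1/1 = 4/1
1 + 1/(4/1) = 1 + 1/4 = 5/4
4 + 1/(5/4) = 4 + 4/5 = 24/5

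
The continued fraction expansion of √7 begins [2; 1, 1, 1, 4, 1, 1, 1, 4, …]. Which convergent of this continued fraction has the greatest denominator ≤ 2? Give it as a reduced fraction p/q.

5/2

a_0 = 2: 2/1  (≤ bound)
a_1 = 1: 3/1  (≤ bound)
a_2 = 1: 5/2  (≤ bound)
a_3 = 1: 8/3  (> 2, stop)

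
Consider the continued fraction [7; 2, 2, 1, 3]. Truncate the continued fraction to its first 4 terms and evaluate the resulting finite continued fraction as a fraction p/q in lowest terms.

52/7

Start with 1.
2 + 1/(1/1) = 2 + 1/1 = 3/1
2 + 1/(3/1) = 2 + 1/3 = 7/3
7 + 1/(7/3) = 7 + 3/7 = 52/7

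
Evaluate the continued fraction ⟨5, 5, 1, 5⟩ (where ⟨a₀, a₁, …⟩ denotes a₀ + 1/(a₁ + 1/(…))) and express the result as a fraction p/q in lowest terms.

Start with 5.
1 + 1/(5/1) = 1 + 1/5 = 6/5
5 + 1/(6/5) = 5 + 5/6 = 35/6
5 + 1/(35/6) = 5 + 6/35 = 181/35

181/35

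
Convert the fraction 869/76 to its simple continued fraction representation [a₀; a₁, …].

[11; 2, 3, 3, 3]

Run the Euclidean algorithm, recording each quotient:
869 = 11·76 + 33, so a_0 = 11
76 = 2·33 + 10, so a_1 = 2
33 = 3·10 + 3, so a_2 = 3
10 = 3·3 + 1, so a_3 = 3
3 = 3·1 + 0, so a_4 = 3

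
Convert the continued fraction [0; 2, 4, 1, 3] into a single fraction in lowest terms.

Starting at the tail and folding back:
Start with 3.
1 + 1/(3/1) = 1 + 1/3 = 4/3
4 + 1/(4/3) = 4 + 3/4 = 19/4
2 + 1/(19/4) = 2 + 4/19 = 42/19
0 + 1/(42/19) = 0 + 19/42 = 19/42

19/42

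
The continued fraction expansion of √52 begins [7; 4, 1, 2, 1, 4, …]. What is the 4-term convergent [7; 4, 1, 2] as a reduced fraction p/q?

a_0 = 7: 7/1
a_1 = 4: 29/4
a_2 = 1: 36/5
a_3 = 2: 101/14

101/14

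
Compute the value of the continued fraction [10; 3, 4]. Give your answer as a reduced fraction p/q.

Start with 4.
3 + 1/(4/1) = 3 + 1/4 = 13/4
10 + 1/(13/4) = 10 + 4/13 = 134/13

134/13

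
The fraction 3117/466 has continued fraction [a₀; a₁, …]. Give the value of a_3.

Run the Euclidean algorithm, recording each quotient:
⌊3117/466⌋ = 6, remainder 321
⌊466/321⌋ = 1, remainder 145
⌊321/145⌋ = 2, remainder 31
⌊145/31⌋ = 4, remainder 21

4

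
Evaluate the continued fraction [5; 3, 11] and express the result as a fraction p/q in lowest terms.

181/34

a_0 = 5: 5/1
a_1 = 3: 16/3
a_2 = 11: 181/34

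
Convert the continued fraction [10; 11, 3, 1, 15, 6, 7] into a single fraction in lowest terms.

310757/30802

Starting at the tail and folding back:
Start with 7.
6 + 1/(7/1) = 6 + 1/7 = 43/7
15 + 1/(43/7) = 15 + 7/43 = 652/43
1 + 1/(652/43) = 1 + 43/652 = 695/652
3 + 1/(695/652) = 3 + 652/695 = 2737/695
11 + 1/(2737/695) = 11 + 695/2737 = 30802/2737
10 + 1/(30802/2737) = 10 + 2737/30802 = 310757/30802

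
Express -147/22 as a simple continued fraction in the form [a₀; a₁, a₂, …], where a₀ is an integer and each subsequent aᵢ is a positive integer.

[-7; 3, 7]

-147 = -7·22 + 7, so a_0 = -7
22 = 3·7 + 1, so a_1 = 3
7 = 7·1 + 0, so a_2 = 7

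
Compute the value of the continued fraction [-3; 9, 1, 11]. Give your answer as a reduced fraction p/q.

-345/119

Compute successive convergents:
a_0 = -3: -3/1
a_1 = 9: -26/9
a_2 = 1: -29/10
a_3 = 11: -345/119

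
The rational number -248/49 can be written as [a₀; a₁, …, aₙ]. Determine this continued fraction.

[-6; 1, 15, 3]

-248 = -6·49 + 46, so a_0 = -6
49 = 1·46 + 3, so a_1 = 1
46 = 15·3 + 1, so a_2 = 15
3 = 3·1 + 0, so a_3 = 3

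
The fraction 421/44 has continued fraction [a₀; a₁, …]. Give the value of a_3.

3

Run the Euclidean algorithm, recording each quotient:
421 ÷ 44 → quotient 9, remainder 25
44 ÷ 25 → quotient 1, remainder 19
25 ÷ 19 → quotient 1, remainder 6
19 ÷ 6 → quotient 3, remainder 1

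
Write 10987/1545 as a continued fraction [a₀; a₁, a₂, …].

[7; 8, 1, 56, 3]

Run the Euclidean algorithm, recording each quotient:
⌊10987/1545⌋ = 7, remainder 172
⌊1545/172⌋ = 8, remainder 169
⌊172/169⌋ = 1, remainder 3
⌊169/3⌋ = 56, remainder 1
⌊3/1⌋ = 3, remainder 0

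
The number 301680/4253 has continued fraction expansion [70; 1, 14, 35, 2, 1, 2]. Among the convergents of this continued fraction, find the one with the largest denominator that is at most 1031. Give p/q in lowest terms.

37311/526

List convergents until the denominator exceeds the bound:
a_0 = 70: 70/1  (≤ bound)
a_1 = 1: 71/1  (≤ bound)
a_2 = 14: 1064/15  (≤ bound)
a_3 = 35: 37311/526  (≤ bound)
a_4 = 2: 75686/1067  (> 1031, stop)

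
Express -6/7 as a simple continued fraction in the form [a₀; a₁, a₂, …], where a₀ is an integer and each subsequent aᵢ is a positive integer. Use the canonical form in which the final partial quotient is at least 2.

[-1; 7]

⌊-6/7⌋ = -1, remainder 1
⌊7/1⌋ = 7, remainder 0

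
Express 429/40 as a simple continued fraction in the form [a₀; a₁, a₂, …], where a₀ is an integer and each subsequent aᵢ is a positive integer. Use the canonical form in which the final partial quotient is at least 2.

Apply division with remainder until the remainder is 0:
429 ÷ 40 → quotient 10, remainder 29
40 ÷ 29 → quotient 1, remainder 11
29 ÷ 11 → quotient 2, remainder 7
11 ÷ 7 → quotient 1, remainder 4
7 ÷ 4 → quotient 1, remainder 3
4 ÷ 3 → quotient 1, remainder 1
3 ÷ 1 → quotient 3, remainder 0

[10; 1, 2, 1, 1, 1, 3]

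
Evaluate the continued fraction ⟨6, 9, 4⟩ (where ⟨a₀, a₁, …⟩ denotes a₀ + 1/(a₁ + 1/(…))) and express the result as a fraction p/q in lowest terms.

226/37

Start with 4.
9 + 1/(4/1) = 9 + 1/4 = 37/4
6 + 1/(37/4) = 6 + 4/37 = 226/37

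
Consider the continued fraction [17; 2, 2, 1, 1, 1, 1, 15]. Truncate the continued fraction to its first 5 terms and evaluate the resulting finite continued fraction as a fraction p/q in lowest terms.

a_0 = 17: 17/1
a_1 = 2: 35/2
a_2 = 2: 87/5
a_3 = 1: 122/7
a_4 = 1: 209/12

209/12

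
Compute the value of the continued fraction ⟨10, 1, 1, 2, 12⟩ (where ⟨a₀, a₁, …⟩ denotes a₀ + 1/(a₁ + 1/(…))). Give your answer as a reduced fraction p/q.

657/62

a_0 = 10: 10/1
a_1 = 1: 11/1
a_2 = 1: 21/2
a_3 = 2: 53/5
a_4 = 12: 657/62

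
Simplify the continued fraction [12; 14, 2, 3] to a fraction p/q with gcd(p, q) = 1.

Start with 3.
2 + 1/(3/1) = 2 + 1/3 = 7/3
14 + 1/(7/3) = 14 + 3/7 = 101/7
12 + 1/(101/7) = 12 + 7/101 = 1219/101

1219/101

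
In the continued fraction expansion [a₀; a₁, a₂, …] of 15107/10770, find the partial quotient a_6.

13

⌊15107/10770⌋ = 1, remainder 4337
⌊10770/4337⌋ = 2, remainder 2096
⌊4337/2096⌋ = 2, remainder 145
⌊2096/145⌋ = 14, remainder 66
⌊145/66⌋ = 2, remainder 13
⌊66/13⌋ = 5, remainder 1
⌊13/1⌋ = 13, remainder 0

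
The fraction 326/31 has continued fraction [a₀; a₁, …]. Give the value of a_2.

1

⌊326/31⌋ = 10, remainder 16
⌊31/16⌋ = 1, remainder 15
⌊16/15⌋ = 1, remainder 1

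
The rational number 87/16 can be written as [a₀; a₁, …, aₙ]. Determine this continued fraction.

⌊87/16⌋ = 5, remainder 7
⌊16/7⌋ = 2, remainder 2
⌊7/2⌋ = 3, remainder 1
⌊2/1⌋ = 2, remainder 0

[5; 2, 3, 2]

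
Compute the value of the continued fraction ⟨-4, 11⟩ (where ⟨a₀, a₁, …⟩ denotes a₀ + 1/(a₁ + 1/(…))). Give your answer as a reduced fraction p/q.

Starting at the tail and folding back:
Start with 11.
-4 + 1/(11/1) = -4 + 1/11 = -43/11

-43/11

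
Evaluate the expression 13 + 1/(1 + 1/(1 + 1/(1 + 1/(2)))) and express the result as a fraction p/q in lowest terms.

109/8

a_0 = 13: 13/1
a_1 = 1: 14/1
a_2 = 1: 27/2
a_3 = 1: 41/3
a_4 = 2: 109/8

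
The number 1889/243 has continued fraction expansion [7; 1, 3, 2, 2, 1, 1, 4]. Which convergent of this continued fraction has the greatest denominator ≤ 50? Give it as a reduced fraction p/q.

a_0 = 7: 7/1  (≤ bound)
a_1 = 1: 8/1  (≤ bound)
a_2 = 3: 31/4  (≤ bound)
a_3 = 2: 70/9  (≤ bound)
a_4 = 2: 171/22  (≤ bound)
a_5 = 1: 241/31  (≤ bound)
a_6 = 1: 412/53  (> 50, stop)

241/31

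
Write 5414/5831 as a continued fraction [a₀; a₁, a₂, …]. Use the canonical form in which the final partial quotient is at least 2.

5414 ÷ 5831 → quotient 0, remainder 5414
5831 ÷ 5414 → quotient 1, remainder 417
5414 ÷ 417 → quotient 12, remainder 410
417 ÷ 410 → quotient 1, remainder 7
410 ÷ 7 → quotient 58, remainder 4
7 ÷ 4 → quotient 1, remainder 3
4 ÷ 3 → quotient 1, remainder 1
3 ÷ 1 → quotient 3, remainder 0

[0; 1, 12, 1, 58, 1, 1, 3]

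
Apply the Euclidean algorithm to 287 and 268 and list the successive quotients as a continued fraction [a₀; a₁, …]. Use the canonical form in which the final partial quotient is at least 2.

[1; 14, 9, 2]

Apply division with remainder until the remainder is 0:
287 ÷ 268 → quotient 1, remainder 19
268 ÷ 19 → quotient 14, remainder 2
19 ÷ 2 → quotient 9, remainder 1
2 ÷ 1 → quotient 2, remainder 0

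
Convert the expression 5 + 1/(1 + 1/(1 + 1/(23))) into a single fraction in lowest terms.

a_0 = 5: 5/1
a_1 = 1: 6/1
a_2 = 1: 11/2
a_3 = 23: 259/47

259/47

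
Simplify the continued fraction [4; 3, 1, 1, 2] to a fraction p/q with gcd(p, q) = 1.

77/18

Start with 2.
1 + 1/(2/1) = 1 + 1/2 = 3/2
1 + 1/(3/2) = 1 + 2/3 = 5/3
3 + 1/(5/3) = 3 + 3/5 = 18/5
4 + 1/(18/5) = 4 + 5/18 = 77/18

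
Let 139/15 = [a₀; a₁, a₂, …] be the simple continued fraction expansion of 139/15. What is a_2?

⌊139/15⌋ = 9, remainder 4
⌊15/4⌋ = 3, remainder 3
⌊4/3⌋ = 1, remainder 1

1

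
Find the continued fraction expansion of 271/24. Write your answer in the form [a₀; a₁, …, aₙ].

[11; 3, 2, 3]

⌊271/24⌋ = 11, remainder 7
⌊24/7⌋ = 3, remainder 3
⌊7/3⌋ = 2, remainder 1
⌊3/1⌋ = 3, remainder 0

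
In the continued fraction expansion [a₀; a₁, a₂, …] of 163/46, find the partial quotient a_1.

⌊163/46⌋ = 3, remainder 25
⌊46/25⌋ = 1, remainder 21

1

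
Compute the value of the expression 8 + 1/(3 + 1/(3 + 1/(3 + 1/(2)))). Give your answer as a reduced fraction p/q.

Start with 2.
3 + 1/(2/1) = 3 + 1/2 = 7/2
3 + 1/(7/2) = 3 + 2/7 = 23/7
3 + 1/(23/7) = 3 + 7/23 = 76/23
8 + 1/(76/23) = 8 + 23/76 = 631/76

631/76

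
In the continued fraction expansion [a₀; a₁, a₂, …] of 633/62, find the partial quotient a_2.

1

⌊633/62⌋ = 10, remainder 13
⌊62/13⌋ = 4, remainder 10
⌊13/10⌋ = 1, remainder 3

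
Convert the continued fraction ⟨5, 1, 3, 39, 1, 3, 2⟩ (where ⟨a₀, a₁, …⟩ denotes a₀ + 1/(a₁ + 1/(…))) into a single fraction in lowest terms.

8288/1441

Use the convergent recurrence hₖ = aₖ·hₖ₋₁ + hₖ₋₂ (and likewise for the denominators kₖ):
a_0 = 5: 5/1
a_1 = 1: 6/1
a_2 = 3: 23/4
a_3 = 39: 903/157
a_4 = 1: 926/161
a_5 = 3: 3681/640
a_6 = 2: 8288/1441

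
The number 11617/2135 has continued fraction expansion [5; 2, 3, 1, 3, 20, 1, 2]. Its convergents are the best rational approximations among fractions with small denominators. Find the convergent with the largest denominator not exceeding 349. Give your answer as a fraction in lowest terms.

185/34

List convergents until the denominator exceeds the bound:
a_0 = 5: 5/1  (≤ bound)
a_1 = 2: 11/2  (≤ bound)
a_2 = 3: 38/7  (≤ bound)
a_3 = 1: 49/9  (≤ bound)
a_4 = 3: 185/34  (≤ bound)
a_5 = 20: 3749/689  (> 349, stop)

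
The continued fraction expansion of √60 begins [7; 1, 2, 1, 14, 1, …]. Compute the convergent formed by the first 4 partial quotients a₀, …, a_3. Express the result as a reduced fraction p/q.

31/4

Compute successive convergents:
a_0 = 7: 7/1
a_1 = 1: 8/1
a_2 = 2: 23/3
a_3 = 1: 31/4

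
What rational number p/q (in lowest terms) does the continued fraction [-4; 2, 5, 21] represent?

-826/233

a_0 = -4: -4/1
a_1 = 2: -7/2
a_2 = 5: -39/11
a_3 = 21: -826/233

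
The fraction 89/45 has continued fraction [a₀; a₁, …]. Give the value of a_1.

1

89 = 1·45 + 44, so a_0 = 1
45 = 1·44 + 1, so a_1 = 1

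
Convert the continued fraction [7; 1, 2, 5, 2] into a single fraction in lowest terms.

269/35

a_0 = 7: 7/1
a_1 = 1: 8/1
a_2 = 2: 23/3
a_3 = 5: 123/16
a_4 = 2: 269/35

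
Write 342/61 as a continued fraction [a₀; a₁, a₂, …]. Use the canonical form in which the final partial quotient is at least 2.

Repeatedly divide and take the remainder:
342 ÷ 61 → quotient 5, remainder 37
61 ÷ 37 → quotient 1, remainder 24
37 ÷ 24 → quotient 1, remainder 13
24 ÷ 13 → quotient 1, remainder 11
13 ÷ 11 → quotient 1, remainder 2
11 ÷ 2 → quotient 5, remainder 1
2 ÷ 1 → quotient 2, remainder 0

[5; 1, 1, 1, 1, 5, 2]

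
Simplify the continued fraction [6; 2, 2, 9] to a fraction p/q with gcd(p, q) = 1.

Start with 9.
2 + 1/(9/1) = 2 + 1/9 = 19/9
2 + 1/(19/9) = 2 + 9/19 = 47/19
6 + 1/(47/19) = 6 + 19/47 = 301/47

301/47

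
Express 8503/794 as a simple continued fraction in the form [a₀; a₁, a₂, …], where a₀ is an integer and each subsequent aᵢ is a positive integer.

[10; 1, 2, 2, 3, 2, 14]

8503 = 10·794 + 563, so a_0 = 10
794 = 1·563 + 231, so a_1 = 1
563 = 2·231 + 101, so a_2 = 2
231 = 2·101 + 29, so a_3 = 2
101 = 3·29 + 14, so a_4 = 3
29 = 2·14 + 1, so a_5 = 2
14 = 14·1 + 0, so a_6 = 14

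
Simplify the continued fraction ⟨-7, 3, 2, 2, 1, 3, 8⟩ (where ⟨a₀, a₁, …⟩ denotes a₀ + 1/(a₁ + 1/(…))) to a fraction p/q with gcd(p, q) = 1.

-4937/736

a_0 = -7: -7/1
a_1 = 3: -20/3
a_2 = 2: -47/7
a_3 = 2: -114/17
a_4 = 1: -161/24
a_5 = 3: -597/89
a_6 = 8: -4937/736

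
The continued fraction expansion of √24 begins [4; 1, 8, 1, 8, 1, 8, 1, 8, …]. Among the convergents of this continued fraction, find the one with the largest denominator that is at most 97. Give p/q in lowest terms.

436/89

a_0 = 4: 4/1  (≤ bound)
a_1 = 1: 5/1  (≤ bound)
a_2 = 8: 44/9  (≤ bound)
a_3 = 1: 49/10  (≤ bound)
a_4 = 8: 436/89  (≤ bound)
a_5 = 1: 485/99  (> 97, stop)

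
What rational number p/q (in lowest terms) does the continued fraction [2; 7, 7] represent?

107/50

Collapse the nested fraction from the inside out:
Start with 7.
7 + 1/(7/1) = 7 + 1/7 = 50/7
2 + 1/(50/7) = 2 + 7/50 = 107/50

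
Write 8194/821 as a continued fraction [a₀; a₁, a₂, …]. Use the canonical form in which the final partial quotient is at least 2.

⌊8194/821⌋ = 9, remainder 805
⌊821/805⌋ = 1, remainder 16
⌊805/16⌋ = 50, remainder 5
⌊16/5⌋ = 3, remainder 1
⌊5/1⌋ = 5, remainder 0

[9; 1, 50, 3, 5]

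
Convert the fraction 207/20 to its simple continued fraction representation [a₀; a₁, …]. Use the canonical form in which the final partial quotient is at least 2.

Run the Euclidean algorithm, recording each quotient:
207 ÷ 20 → quotient 10, remainder 7
20 ÷ 7 → quotient 2, remainder 6
7 ÷ 6 → quotient 1, remainder 1
6 ÷ 1 → quotient 6, remainder 0

[10; 2, 1, 6]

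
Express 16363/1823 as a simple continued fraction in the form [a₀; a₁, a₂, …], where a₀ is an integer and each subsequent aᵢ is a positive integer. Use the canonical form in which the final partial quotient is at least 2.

16363 ÷ 1823 → quotient 8, remainder 1779
1823 ÷ 1779 → quotient 1, remainder 44
1779 ÷ 44 → quotient 40, remainder 19
44 ÷ 19 → quotient 2, remainder 6
19 ÷ 6 → quotient 3, remainder 1
6 ÷ 1 → quotient 6, remainder 0

[8; 1, 40, 2, 3, 6]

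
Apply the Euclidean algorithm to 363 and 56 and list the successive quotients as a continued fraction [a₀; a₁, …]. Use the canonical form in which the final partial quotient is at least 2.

363 = 6·56 + 27, so a_0 = 6
56 = 2·27 + 2, so a_1 = 2
27 = 13·2 + 1, so a_2 = 13
2 = 2·1 + 0, so a_3 = 2

[6; 2, 13, 2]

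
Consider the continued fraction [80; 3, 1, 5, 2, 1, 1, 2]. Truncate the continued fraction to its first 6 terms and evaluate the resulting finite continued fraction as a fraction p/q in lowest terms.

5859/73

Starting at the tail and folding back:
Start with 1.
2 + 1/(1/1) = 2 + 1/1 = 3/1
5 + 1/(3/1) = 5 + 1/3 = 16/3
1 + 1/(16/3) = 1 + 3/16 = 19/16
3 + 1/(19/16) = 3 + 16/19 = 73/19
80 + 1/(73/19) = 80 + 19/73 = 5859/73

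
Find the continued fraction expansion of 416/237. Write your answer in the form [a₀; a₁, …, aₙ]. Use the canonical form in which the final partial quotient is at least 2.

[1; 1, 3, 11, 1, 1, 2]

Run the Euclidean algorithm, recording each quotient:
416 ÷ 237 → quotient 1, remainder 179
237 ÷ 179 → quotient 1, remainder 58
179 ÷ 58 → quotient 3, remainder 5
58 ÷ 5 → quotient 11, remainder 3
5 ÷ 3 → quotient 1, remainder 2
3 ÷ 2 → quotient 1, remainder 1
2 ÷ 1 → quotient 2, remainder 0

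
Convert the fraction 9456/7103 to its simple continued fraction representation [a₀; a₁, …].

Repeatedly divide and take the remainder:
9456 = 1·7103 + 2353, so a_0 = 1
7103 = 3·2353 + 44, so a_1 = 3
2353 = 53·44 + 21, so a_2 = 53
44 = 2·21 + 2, so a_3 = 2
21 = 10·2 + 1, so a_4 = 10
2 = 2·1 + 0, so a_5 = 2

[1; 3, 53, 2, 10, 2]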